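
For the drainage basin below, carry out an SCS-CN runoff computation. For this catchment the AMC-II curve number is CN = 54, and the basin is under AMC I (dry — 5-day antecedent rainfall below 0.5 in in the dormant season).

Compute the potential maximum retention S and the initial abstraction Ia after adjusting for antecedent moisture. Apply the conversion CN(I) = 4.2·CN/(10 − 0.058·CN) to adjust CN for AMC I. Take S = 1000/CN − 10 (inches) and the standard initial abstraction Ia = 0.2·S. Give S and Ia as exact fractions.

Adjust CN=54 to AMC I: 4.2·54/(10 − 0.058·54) → (1134/5) ÷ (1717/250) = 56700/1717 ≈ 33.023
Max retention: S = 1000/(56700/1717) − 10 = 11500/567 in (≈ 20.282 in)
Initial abstraction Ia = S/5 = (11500/567)/5 = 2300/567 ≈ 4.056 in

S = 11500/567 in ≈ 20.282 in; Ia = 2300/567 in ≈ 4.056 in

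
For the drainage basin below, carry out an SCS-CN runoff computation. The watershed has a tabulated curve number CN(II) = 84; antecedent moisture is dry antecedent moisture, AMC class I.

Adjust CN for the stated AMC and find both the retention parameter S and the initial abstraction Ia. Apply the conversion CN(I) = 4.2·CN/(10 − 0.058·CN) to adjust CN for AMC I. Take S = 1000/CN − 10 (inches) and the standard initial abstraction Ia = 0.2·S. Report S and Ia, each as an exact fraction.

S = 2000/441 in ≈ 4.535 in; Ia = 400/441 in ≈ 0.907 in

Adjust CN=84 to AMC I: 4.2·84/(10 − 0.058·84) → (1764/5) ÷ (641/125) = 44100/641 ≈ 68.799
Max retention: S = 1000/(44100/641) − 10 = 2000/441 in (≈ 4.535 in)
Ia = 0.2S: 0.2·4.535 = 0.907 in (exactly 400/441)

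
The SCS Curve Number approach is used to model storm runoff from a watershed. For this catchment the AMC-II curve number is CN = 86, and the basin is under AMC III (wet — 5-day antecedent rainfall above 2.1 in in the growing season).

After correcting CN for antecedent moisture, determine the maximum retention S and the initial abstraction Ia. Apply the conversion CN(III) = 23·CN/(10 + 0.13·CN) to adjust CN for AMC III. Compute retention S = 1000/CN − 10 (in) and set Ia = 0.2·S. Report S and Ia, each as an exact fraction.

S = 700/989 in ≈ 0.708 in; Ia = 140/989 in ≈ 0.142 in

Adjust CN=86 to AMC III: 23·86/(10 + 0.13·86) → 1978 ÷ (1059/50) = 98900/1059 ≈ 93.390
S = 1000/(98900/1059) − 10 = 700/989 in ≈ 0.708 in
Ia = 0.2·(700/989) = 140/989 in ≈ 0.142 in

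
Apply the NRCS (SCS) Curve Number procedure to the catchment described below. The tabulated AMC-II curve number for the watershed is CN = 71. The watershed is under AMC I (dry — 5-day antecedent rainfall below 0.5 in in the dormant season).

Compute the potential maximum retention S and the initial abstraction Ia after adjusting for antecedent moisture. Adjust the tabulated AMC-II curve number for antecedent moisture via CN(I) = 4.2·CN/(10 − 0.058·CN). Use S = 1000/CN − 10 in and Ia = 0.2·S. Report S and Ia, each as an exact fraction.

S = 14500/1491 in ≈ 9.725 in; Ia = 2900/1491 in ≈ 1.945 in

Adjust CN=71 to AMC I: 4.2·71/(10 − 0.058·71) → (1491/5) ÷ (2941/500) = 149100/2941 ≈ 50.697
Retention S: 1000/CN − 10 with CN=50.697 → S = 14500/1491 ≈ 9.725 in
Ia = 0.2·(14500/1491) = 2900/1491 in ≈ 1.945 in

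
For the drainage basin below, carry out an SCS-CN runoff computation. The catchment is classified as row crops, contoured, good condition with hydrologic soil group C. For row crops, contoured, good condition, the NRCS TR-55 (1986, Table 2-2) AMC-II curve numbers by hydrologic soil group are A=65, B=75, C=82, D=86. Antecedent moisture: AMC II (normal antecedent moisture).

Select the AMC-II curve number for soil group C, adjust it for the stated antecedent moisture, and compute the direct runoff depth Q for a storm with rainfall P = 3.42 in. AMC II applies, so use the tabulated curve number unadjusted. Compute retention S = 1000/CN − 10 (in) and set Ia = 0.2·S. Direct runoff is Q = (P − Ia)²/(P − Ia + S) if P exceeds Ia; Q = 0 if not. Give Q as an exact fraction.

NRCS table: row crops, contoured, good condition, soil group C → CN(II) = 82
AMC II — tabulated CN = 82 applies directly.
Max retention: S = 1000/82 − 10 = 90/41 in (≈ 2.195 in)
Initial abstraction Ia = S/5 = (90/41)/5 = 18/41 ≈ 0.439 in
Since P=3.420 > Ia=0.439: effective rainfall P−Ia = 6111/2050 in
Q = (6111/2050)²/((6111/2050) + 90/41) = (37344321/4202500)/(10611/2050) = 461041/268550 in ≈ 1.717 in

Q = 461041/268550 in ≈ 1.717 in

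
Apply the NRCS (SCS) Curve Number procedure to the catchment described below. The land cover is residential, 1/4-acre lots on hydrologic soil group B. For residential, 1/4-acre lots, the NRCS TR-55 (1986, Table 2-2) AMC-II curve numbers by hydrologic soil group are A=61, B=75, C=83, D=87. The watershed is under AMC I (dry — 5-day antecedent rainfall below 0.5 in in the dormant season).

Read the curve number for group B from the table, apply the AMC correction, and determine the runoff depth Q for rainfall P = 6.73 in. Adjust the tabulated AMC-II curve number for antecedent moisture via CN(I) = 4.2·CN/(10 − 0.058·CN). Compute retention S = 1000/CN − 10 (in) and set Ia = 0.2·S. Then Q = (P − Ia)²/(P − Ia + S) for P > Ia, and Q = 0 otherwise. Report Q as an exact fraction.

NRCS table: residential, 1/4-acre lots, soil group B → CN(II) = 75
Adjust CN=75 to AMC I: 4.2·75/(10 − 0.058·75) → 315 ÷ (113/20) = 6300/113 ≈ 55.752
Retention S: 1000/CN − 10 with CN=55.752 → S = 500/63 ≈ 7.937 in
Initial abstraction Ia = S/5 = (500/63)/5 = 100/63 ≈ 1.587 in
P − Ia = 6.730 − 1.587 = 32399/6300 ≈ 5.143 in (> 0, runoff occurs)
Q: (32399/6300)² ÷ (82399/6300) = 1049695201/519113700 in (≈ 2.022 in)

Q = 1049695201/519113700 in ≈ 2.022 in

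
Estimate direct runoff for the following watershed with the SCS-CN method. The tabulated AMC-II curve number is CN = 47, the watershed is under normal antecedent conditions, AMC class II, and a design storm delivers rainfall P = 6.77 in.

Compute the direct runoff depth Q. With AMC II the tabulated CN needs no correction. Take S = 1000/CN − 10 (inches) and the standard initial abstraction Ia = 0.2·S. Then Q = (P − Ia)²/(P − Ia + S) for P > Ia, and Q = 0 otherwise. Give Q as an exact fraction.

Q = 450245961/348829300 in ≈ 1.291 in

AMC II — tabulated CN = 47 applies directly.
Retention S: 1000/CN − 10 with CN=47.000 → S = 530/47 ≈ 11.277 in
Ia = 0.2·(530/47) = 106/47 in ≈ 2.255 in
Since P=6.770 > Ia=2.255: effective rainfall P−Ia = 21219/4700 in
Q = (21219/4700)²/((21219/4700) + 530/47) = (450245961/22090000)/(74219/4700) = 450245961/348829300 in ≈ 1.291 in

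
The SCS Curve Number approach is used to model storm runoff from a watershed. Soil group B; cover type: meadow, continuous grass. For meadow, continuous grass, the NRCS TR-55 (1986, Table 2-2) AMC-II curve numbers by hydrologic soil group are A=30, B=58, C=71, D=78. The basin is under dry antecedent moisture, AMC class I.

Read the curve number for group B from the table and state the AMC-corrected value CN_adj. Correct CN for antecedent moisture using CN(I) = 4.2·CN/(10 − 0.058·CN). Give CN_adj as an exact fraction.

NRCS table: meadow, continuous grass, soil group B → CN(II) = 58
Adjust CN=58 to AMC I: 4.2·58/(10 − 0.058·58) → (1218/5) ÷ (1659/250) = 2900/79 ≈ 36.709

CN_adj = 2900/79 ≈ 36.709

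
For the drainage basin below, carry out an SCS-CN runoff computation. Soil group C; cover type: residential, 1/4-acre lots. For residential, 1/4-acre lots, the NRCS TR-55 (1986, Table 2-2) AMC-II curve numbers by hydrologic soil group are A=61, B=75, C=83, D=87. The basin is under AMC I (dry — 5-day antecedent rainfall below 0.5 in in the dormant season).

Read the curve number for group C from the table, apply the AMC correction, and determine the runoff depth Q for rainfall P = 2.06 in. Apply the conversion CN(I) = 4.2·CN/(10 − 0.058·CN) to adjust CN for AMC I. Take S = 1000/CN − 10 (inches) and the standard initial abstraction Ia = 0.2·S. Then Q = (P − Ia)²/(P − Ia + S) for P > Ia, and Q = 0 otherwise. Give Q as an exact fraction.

NRCS table: residential, 1/4-acre lots, soil group C → CN(II) = 83
Dry (AMC I): CN(I) = 4.2·83/(10 − 0.058·83) = (1743/5)/(2593/500) = 174300/2593 ≈ 67.219
Max retention: S = 1000/(174300/2593) − 10 = 8500/1743 in (≈ 4.877 in)
Initial abstraction Ia = S/5 = (8500/1743)/5 = 1700/1743 ≈ 0.975 in
Since P=2.060 > Ia=0.975: effective rainfall P−Ia = 94529/87150 in
Q: (94529/87150)² ÷ (519529/87150) = 8935731841/45276952350 in (≈ 0.197 in)

Q = 8935731841/45276952350 in ≈ 0.197 in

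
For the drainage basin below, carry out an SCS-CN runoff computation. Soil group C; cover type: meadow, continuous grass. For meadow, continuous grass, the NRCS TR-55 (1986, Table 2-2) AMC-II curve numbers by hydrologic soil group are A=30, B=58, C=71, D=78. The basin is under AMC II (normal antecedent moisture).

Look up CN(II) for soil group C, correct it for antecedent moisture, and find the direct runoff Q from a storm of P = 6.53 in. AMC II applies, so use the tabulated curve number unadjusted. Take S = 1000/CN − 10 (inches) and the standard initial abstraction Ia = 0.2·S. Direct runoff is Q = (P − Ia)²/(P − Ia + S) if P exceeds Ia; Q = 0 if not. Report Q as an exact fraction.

Q = 1645356969/493897300 in ≈ 3.331 in

NRCS table: meadow, continuous grass, soil group C → CN(II) = 71
Average conditions: CN = 71 (no AMC adjustment).
Max retention: S = 1000/71 − 10 = 290/71 in (≈ 4.085 in)
Initial abstraction Ia = S/5 = (290/71)/5 = 58/71 ≈ 0.817 in
Since P=6.530 > Ia=0.817: effective rainfall P−Ia = 40563/7100 in
Runoff Q = (P−Ia)²/(P−Ia+S) = (5.713)²/(5.713+4.085) = 1645356969/493897300 ≈ 3.331 in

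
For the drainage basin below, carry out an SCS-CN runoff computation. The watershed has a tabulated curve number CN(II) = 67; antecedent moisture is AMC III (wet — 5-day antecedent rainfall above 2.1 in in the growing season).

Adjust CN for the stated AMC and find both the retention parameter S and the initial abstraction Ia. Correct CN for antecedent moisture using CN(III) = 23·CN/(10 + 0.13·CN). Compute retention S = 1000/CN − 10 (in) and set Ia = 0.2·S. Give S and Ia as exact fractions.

S = 3300/1541 in ≈ 2.141 in; Ia = 660/1541 in ≈ 0.428 in

Wet (AMC III): CN(III) = 23·67/(10 + 0.13·67) = 1541/(1871/100) = 154100/1871 ≈ 82.362
Max retention: S = 1000/(154100/1871) − 10 = 3300/1541 in (≈ 2.141 in)
Ia = 0.2S: 0.2·2.141 = 0.428 in (exactly 660/1541)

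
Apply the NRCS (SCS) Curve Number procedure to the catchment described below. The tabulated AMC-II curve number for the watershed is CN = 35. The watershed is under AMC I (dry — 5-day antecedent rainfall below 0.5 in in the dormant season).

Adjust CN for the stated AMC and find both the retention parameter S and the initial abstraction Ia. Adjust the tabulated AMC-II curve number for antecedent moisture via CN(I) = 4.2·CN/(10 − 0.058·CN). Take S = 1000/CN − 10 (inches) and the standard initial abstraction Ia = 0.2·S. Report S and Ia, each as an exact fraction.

Adjust CN=35 to AMC I: 4.2·35/(10 − 0.058·35) → 147 ÷ (797/100) = 14700/797 ≈ 18.444
S = 1000/(14700/797) − 10 = 6500/147 in ≈ 44.218 in
Ia = 0.2S: 0.2·44.218 = 8.844 in (exactly 1300/147)

S = 6500/147 in ≈ 44.218 in; Ia = 1300/147 in ≈ 8.844 in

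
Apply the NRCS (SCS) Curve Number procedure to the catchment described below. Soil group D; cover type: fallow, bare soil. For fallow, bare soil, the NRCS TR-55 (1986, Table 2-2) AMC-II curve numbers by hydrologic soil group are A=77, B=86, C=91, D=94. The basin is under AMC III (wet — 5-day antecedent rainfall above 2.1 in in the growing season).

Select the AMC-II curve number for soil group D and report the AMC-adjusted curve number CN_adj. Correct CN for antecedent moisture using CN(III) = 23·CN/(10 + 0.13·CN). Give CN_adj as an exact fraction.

CN_adj = 108100/1111 ≈ 97.300

NRCS table: fallow, bare soil, soil group D → CN(II) = 94
Adjust CN=94 to AMC III: 23·94/(10 + 0.13·94) → 2162 ÷ (1111/50) = 108100/1111 ≈ 97.300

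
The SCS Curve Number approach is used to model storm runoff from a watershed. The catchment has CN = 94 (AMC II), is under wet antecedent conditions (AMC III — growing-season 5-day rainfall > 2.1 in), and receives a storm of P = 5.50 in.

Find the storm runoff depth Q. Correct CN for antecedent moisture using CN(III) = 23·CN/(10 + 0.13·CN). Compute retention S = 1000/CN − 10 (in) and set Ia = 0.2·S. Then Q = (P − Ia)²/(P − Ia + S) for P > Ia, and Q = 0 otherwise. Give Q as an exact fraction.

Q = 138556441/26746102 in ≈ 5.180 in

CN(III) from CN(II)=94: (23·94)/(10 + 0.13·94) = 108100/1111 ≈ 97.300
Max retention: S = 1000/(108100/1111) − 10 = 300/1081 in (≈ 0.278 in)
Ia = 0.2·(300/1081) = 60/1081 in ≈ 0.056 in
Excess rainfall: 5.500 − 0.056 = 5.444 in; P > Ia so Q > 0
Runoff Q = (P−Ia)²/(P−Ia+S) = (5.444)²/(5.444+0.278) = 138556441/26746102 ≈ 5.180 in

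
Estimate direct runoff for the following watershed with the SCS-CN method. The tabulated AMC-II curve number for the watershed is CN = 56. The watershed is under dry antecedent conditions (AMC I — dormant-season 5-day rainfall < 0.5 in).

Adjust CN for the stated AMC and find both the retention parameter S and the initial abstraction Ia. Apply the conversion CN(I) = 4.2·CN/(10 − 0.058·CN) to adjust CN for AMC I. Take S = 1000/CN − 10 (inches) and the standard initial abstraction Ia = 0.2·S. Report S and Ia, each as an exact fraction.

S = 2750/147 in ≈ 18.707 in; Ia = 550/147 in ≈ 3.741 in

Adjust CN=56 to AMC I: 4.2·56/(10 − 0.058·56) → (1176/5) ÷ (844/125) = 7350/211 ≈ 34.834
S = 1000/(7350/211) − 10 = 2750/147 in ≈ 18.707 in
Ia = 0.2S: 0.2·18.707 = 3.741 in (exactly 550/147)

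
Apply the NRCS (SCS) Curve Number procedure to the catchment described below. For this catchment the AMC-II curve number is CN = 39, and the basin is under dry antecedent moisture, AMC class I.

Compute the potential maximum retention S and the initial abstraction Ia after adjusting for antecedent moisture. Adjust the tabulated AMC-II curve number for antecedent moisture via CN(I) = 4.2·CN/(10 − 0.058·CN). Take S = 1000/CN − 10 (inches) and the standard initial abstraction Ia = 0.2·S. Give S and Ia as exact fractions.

Adjust CN=39 to AMC I: 4.2·39/(10 − 0.058·39) → (819/5) ÷ (3869/500) = 81900/3869 ≈ 21.168
Retention S: 1000/CN − 10 with CN=21.168 → S = 30500/819 ≈ 37.241 in
Ia = 0.2S: 0.2·37.241 = 7.448 in (exactly 6100/819)

S = 30500/819 in ≈ 37.241 in; Ia = 6100/819 in ≈ 7.448 in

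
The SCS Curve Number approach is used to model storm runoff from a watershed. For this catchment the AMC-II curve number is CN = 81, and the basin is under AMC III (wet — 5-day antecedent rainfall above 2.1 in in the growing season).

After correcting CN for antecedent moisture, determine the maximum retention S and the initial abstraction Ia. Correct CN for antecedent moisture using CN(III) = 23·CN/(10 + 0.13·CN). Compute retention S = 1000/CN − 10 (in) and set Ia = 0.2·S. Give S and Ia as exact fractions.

S = 1900/1863 in ≈ 1.020 in; Ia = 380/1863 in ≈ 0.204 in

Wet (AMC III): CN(III) = 23·81/(10 + 0.13·81) = 1863/(2053/100) = 186300/2053 ≈ 90.745
S = 1000/(186300/2053) − 10 = 1900/1863 in ≈ 1.020 in
Ia = 0.2S: 0.2·1.020 = 0.204 in (exactly 380/1863)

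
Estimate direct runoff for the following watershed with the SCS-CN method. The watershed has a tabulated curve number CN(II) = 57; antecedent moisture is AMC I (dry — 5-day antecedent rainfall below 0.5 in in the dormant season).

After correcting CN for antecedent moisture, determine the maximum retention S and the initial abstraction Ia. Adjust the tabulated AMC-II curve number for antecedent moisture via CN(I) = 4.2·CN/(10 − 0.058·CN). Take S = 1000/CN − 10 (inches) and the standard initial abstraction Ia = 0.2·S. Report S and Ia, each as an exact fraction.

S = 21500/1197 in ≈ 17.962 in; Ia = 4300/1197 in ≈ 3.592 in

CN(I) from CN(II)=57: (4.2·57)/(10 − 0.058·57) = 119700/3347 ≈ 35.763
Retention S: 1000/CN − 10 with CN=35.763 → S = 21500/1197 ≈ 17.962 in
Ia = 0.2S: 0.2·17.962 = 3.592 in (exactly 4300/1197)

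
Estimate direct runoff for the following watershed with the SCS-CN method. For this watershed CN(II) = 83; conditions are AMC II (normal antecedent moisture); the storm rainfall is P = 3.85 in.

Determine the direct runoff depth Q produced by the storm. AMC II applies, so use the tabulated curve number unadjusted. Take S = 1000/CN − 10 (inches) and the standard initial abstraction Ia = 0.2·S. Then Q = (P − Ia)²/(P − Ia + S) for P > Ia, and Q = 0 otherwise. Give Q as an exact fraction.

Q = 32615521/15124260 in ≈ 2.157 in

AMC II — tabulated CN = 83 applies directly.
S = 1000/83 − 10 = 170/83 in ≈ 2.048 in
Ia = 0.2S: 0.2·2.048 = 0.410 in (exactly 34/83)
P − Ia = 3.850 − 0.410 = 5711/1660 ≈ 3.440 in (> 0, runoff occurs)
Q: (5711/1660)² ÷ (9111/1660) = 32615521/15124260 in (≈ 2.157 in)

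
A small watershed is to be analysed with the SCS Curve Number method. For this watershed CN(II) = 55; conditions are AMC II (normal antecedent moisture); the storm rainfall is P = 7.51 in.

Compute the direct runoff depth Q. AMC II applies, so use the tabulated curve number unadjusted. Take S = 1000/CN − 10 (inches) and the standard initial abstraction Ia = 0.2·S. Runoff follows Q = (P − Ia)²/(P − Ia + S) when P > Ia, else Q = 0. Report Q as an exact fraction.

Q = 41744521/17007100 in ≈ 2.455 in

AMC II — tabulated CN = 55 applies directly.
Retention S: 1000/CN − 10 with CN=55.000 → S = 90/11 ≈ 8.182 in
Ia = 0.2·(90/11) = 18/11 in ≈ 1.636 in
P − Ia = 7.510 − 1.636 = 6461/1100 ≈ 5.874 in (> 0, runoff occurs)
Q = (6461/1100)²/((6461/1100) + 90/11) = (41744521/1210000)/(15461/1100) = 41744521/17007100 in ≈ 2.455 in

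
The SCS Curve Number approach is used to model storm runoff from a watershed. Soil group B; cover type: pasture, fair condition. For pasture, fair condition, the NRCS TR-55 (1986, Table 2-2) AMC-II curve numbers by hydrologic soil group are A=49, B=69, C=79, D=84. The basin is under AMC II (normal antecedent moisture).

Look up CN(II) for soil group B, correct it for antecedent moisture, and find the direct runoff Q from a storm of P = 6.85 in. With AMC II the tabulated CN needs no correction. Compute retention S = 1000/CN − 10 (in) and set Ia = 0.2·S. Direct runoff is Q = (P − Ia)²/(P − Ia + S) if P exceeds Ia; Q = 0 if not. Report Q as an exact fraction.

NRCS table: pasture, fair condition, soil group B → CN(II) = 69
Average conditions: CN = 69 (no AMC adjustment).
S = 1000/69 − 10 = 310/69 in ≈ 4.493 in
Ia = 0.2·(310/69) = 62/69 in ≈ 0.899 in
Since P=6.850 > Ia=0.899: effective rainfall P−Ia = 8213/1380 in
Q = (8213/1380)²/((8213/1380) + 310/69) = (67453369/1904400)/(14413/1380) = 67453369/19889940 in ≈ 3.391 in

Q = 67453369/19889940 in ≈ 3.391 in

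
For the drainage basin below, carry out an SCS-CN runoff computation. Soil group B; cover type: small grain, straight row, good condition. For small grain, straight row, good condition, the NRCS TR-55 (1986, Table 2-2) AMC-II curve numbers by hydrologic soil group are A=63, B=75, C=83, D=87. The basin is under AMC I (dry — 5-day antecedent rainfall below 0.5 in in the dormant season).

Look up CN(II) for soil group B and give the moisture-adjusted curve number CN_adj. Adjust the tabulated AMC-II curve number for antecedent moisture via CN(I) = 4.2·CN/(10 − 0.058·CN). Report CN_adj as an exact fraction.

CN_adj = 6300/113 ≈ 55.752

NRCS table: small grain, straight row, good condition, soil group B → CN(II) = 75
Adjust CN=75 to AMC I: 4.2·75/(10 − 0.058·75) → 315 ÷ (113/20) = 6300/113 ≈ 55.752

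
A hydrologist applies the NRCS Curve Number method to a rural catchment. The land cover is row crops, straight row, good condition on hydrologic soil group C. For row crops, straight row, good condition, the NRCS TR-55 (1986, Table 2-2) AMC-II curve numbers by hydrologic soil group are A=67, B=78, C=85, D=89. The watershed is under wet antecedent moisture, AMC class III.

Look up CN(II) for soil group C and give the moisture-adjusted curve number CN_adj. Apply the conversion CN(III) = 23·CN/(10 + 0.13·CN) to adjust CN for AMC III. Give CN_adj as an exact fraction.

CN_adj = 39100/421 ≈ 92.874

NRCS table: row crops, straight row, good condition, soil group C → CN(II) = 85
Adjust CN=85 to AMC III: 23·85/(10 + 0.13·85) → 1955 ÷ (421/20) = 39100/421 ≈ 92.874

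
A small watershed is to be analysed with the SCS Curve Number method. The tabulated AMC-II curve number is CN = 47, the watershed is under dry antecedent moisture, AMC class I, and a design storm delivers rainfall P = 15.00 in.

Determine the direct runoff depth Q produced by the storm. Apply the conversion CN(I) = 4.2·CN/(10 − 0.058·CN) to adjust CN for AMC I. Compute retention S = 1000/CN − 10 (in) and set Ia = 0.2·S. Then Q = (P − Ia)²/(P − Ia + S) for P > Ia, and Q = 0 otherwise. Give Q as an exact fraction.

Q = 18069005/7107387 in ≈ 2.542 in

CN(I) from CN(II)=47: (4.2·47)/(10 − 0.058·47) = 98700/3637 ≈ 27.138
Retention S: 1000/CN − 10 with CN=27.138 → S = 26500/987 ≈ 26.849 in
Initial abstraction Ia = S/5 = (26500/987)/5 = 5300/987 ≈ 5.370 in
P − Ia = 15.000 − 5.370 = 9505/987 ≈ 9.630 in (> 0, runoff occurs)
Q = (9505/987)²/((9505/987) + 26500/987) = (90345025/974169)/(36005/987) = 18069005/7107387 in ≈ 2.542 in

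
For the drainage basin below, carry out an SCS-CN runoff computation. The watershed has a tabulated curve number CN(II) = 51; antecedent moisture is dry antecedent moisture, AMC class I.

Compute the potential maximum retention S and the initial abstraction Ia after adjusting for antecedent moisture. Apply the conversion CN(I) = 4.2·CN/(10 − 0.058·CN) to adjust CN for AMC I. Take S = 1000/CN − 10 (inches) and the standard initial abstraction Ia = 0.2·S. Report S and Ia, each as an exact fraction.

S = 3500/153 in ≈ 22.876 in; Ia = 700/153 in ≈ 4.575 in

Adjust CN=51 to AMC I: 4.2·51/(10 − 0.058·51) → (1071/5) ÷ (3521/500) = 15300/503 ≈ 30.417
Max retention: S = 1000/(15300/503) − 10 = 3500/153 in (≈ 22.876 in)
Ia = 0.2·(3500/153) = 700/153 in ≈ 4.575 in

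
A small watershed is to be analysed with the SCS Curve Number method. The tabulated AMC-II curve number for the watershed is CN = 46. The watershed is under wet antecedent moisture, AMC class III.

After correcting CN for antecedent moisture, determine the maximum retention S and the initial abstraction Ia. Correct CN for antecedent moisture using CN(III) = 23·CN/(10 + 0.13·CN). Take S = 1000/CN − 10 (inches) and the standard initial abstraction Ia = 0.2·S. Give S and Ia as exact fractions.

S = 2700/529 in ≈ 5.104 in; Ia = 540/529 in ≈ 1.021 in

CN(III) from CN(II)=46: (23·46)/(10 + 0.13·46) = 52900/799 ≈ 66.208
Retention S: 1000/CN − 10 with CN=66.208 → S = 2700/529 ≈ 5.104 in
Ia = 0.2·(2700/529) = 540/529 in ≈ 1.021 in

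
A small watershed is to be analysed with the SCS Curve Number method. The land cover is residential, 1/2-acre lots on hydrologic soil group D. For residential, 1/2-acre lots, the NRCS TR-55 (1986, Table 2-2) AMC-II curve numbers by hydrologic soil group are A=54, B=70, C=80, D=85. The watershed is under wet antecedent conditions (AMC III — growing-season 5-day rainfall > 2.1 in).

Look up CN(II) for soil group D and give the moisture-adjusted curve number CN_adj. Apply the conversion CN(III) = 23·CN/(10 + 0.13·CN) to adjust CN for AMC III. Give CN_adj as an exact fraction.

CN_adj = 39100/421 ≈ 92.874

NRCS table: residential, 1/2-acre lots, soil group D → CN(II) = 85
Adjust CN=85 to AMC III: 23·85/(10 + 0.13·85) → 1955 ÷ (421/20) = 39100/421 ≈ 92.874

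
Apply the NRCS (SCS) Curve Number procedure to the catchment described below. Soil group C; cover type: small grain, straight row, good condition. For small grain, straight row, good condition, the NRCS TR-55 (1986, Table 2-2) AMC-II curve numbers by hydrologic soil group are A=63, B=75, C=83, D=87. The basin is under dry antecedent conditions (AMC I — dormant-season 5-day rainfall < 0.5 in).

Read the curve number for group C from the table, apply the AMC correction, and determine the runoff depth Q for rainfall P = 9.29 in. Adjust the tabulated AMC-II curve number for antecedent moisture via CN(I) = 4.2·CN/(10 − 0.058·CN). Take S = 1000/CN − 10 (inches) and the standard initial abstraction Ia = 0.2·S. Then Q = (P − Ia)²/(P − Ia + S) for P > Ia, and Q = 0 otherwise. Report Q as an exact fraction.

NRCS table: small grain, straight row, good condition, soil group C → CN(II) = 83
CN(I) from CN(II)=83: (4.2·83)/(10 − 0.058·83) = 174300/2593 ≈ 67.219
Retention S: 1000/CN − 10 with CN=67.219 → S = 8500/1743 ≈ 4.877 in
Ia = 0.2S: 0.2·4.877 = 0.975 in (exactly 1700/1743)
Excess rainfall: 9.290 − 0.975 = 8.315 in; P > Ia so Q > 0
Q: (1449247/174300)² ÷ (2299247/174300) = 2100316867009/400758752100 in (≈ 5.241 in)

Q = 2100316867009/400758752100 in ≈ 5.241 in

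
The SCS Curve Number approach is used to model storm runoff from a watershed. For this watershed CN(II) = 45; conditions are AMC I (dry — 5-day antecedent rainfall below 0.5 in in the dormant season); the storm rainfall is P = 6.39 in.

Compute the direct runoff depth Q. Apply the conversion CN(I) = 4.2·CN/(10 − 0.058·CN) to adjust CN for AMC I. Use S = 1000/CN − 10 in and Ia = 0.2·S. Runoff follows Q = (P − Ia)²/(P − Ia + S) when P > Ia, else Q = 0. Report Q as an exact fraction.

Q = 116014441/10598571900 in ≈ 0.011 in

CN(I) from CN(II)=45: (4.2·45)/(10 − 0.058·45) = 18900/739 ≈ 25.575
S = 1000/(18900/739) − 10 = 5500/189 in ≈ 29.101 in
Initial abstraction Ia = S/5 = (5500/189)/5 = 1100/189 ≈ 5.820 in
P − Ia = 6.390 − 5.820 = 10771/18900 ≈ 0.570 in (> 0, runoff occurs)
Runoff Q = (P−Ia)²/(P−Ia+S) = (0.570)²/(0.570+29.101) = 116014441/10598571900 ≈ 0.011 in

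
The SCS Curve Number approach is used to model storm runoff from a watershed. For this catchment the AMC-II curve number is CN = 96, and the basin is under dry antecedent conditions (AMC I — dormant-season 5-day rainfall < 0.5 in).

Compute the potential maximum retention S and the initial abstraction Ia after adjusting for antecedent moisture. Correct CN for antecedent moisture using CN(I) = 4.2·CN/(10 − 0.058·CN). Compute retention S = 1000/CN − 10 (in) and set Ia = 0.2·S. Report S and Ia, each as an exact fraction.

S = 125/126 in ≈ 0.992 in; Ia = 25/126 in ≈ 0.198 in

Dry (AMC I): CN(I) = 4.2·96/(10 − 0.058·96) = (2016/5)/(554/125) = 25200/277 ≈ 90.975
Retention S: 1000/CN − 10 with CN=90.975 → S = 125/126 ≈ 0.992 in
Ia = 0.2S: 0.2·0.992 = 0.198 in (exactly 25/126)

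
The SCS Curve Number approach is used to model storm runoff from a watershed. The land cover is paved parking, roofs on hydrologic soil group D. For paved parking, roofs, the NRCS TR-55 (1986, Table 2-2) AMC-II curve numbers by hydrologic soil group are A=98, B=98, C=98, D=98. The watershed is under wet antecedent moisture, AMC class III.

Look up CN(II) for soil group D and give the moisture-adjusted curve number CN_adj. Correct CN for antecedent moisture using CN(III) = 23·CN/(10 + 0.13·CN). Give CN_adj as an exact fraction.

CN_adj = 112700/1137 ≈ 99.120

NRCS table: paved parking, roofs, soil group D → CN(II) = 98
Wet (AMC III): CN(III) = 23·98/(10 + 0.13·98) = 2254/(1137/50) = 112700/1137 ≈ 99.120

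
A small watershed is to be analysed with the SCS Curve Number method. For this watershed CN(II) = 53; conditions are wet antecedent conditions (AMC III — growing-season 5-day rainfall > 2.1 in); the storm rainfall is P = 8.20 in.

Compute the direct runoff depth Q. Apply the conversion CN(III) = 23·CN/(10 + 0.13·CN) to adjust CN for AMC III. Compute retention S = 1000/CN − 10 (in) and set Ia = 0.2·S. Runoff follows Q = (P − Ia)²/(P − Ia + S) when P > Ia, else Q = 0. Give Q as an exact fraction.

Q = 2050187841/419208005 in ≈ 4.891 in

Adjust CN=53 to AMC III: 23·53/(10 + 0.13·53) → 1219 ÷ (1689/100) = 121900/1689 ≈ 72.173
Retention S: 1000/CN − 10 with CN=72.173 → S = 4700/1219 ≈ 3.856 in
Ia = 0.2·(4700/1219) = 940/1219 in ≈ 0.771 in
Since P=8.200 > Ia=0.771: effective rainfall P−Ia = 45279/6095 in
Q: (45279/6095)² ÷ (68779/6095) = 2050187841/419208005 in (≈ 4.891 in)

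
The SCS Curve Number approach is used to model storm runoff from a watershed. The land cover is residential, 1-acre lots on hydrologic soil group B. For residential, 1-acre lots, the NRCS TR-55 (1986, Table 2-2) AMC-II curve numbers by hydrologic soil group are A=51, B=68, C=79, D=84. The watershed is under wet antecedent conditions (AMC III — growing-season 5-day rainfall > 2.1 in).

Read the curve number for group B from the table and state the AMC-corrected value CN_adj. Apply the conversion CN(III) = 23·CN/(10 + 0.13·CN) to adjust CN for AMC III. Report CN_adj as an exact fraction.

CN_adj = 39100/471 ≈ 83.015

NRCS table: residential, 1-acre lots, soil group B → CN(II) = 68
Wet (AMC III): CN(III) = 23·68/(10 + 0.13·68) = 1564/(471/25) = 39100/471 ≈ 83.015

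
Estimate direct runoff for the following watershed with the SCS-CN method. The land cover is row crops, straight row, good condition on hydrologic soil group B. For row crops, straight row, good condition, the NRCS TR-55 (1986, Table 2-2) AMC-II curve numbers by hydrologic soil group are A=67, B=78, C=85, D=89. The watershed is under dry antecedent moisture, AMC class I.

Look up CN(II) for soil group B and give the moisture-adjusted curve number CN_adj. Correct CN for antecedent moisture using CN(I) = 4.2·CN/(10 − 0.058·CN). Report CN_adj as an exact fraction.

NRCS table: row crops, straight row, good condition, soil group B → CN(II) = 78
CN(I) from CN(II)=78: (4.2·78)/(10 − 0.058·78) = 81900/1369 ≈ 59.825

CN_adj = 81900/1369 ≈ 59.825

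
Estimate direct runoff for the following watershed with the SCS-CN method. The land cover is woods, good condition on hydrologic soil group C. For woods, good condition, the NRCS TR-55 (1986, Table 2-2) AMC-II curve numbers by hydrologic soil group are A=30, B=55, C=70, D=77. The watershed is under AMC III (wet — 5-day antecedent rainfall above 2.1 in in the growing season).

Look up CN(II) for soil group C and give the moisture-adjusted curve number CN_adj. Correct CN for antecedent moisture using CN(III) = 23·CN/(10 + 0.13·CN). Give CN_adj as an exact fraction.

CN_adj = 16100/191 ≈ 84.293

NRCS table: woods, good condition, soil group C → CN(II) = 70
Wet (AMC III): CN(III) = 23·70/(10 + 0.13·70) = 1610/(191/10) = 16100/191 ≈ 84.293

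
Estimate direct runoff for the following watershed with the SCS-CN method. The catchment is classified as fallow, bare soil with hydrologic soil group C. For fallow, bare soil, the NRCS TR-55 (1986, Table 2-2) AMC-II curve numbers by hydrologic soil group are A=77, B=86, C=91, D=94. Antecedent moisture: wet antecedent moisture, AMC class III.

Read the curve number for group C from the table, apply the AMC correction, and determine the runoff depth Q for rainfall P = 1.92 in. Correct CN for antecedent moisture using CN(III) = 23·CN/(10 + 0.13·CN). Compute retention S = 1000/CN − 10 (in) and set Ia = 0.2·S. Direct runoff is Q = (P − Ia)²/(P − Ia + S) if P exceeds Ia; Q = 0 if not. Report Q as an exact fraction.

NRCS table: fallow, bare soil, soil group C → CN(II) = 91
Adjust CN=91 to AMC III: 23·91/(10 + 0.13·91) → 2093 ÷ (2183/100) = 209300/2183 ≈ 95.877
Retention S: 1000/CN − 10 with CN=95.877 → S = 900/2093 ≈ 0.430 in
Ia = 0.2S: 0.2·0.430 = 0.086 in (exactly 180/2093)
Excess rainfall: 1.920 − 0.086 = 1.834 in; P > Ia so Q > 0
Runoff Q = (P−Ia)²/(P−Ia+S) = (1.834)²/(1.834+0.430) = 191856027/129138100 ≈ 1.486 in

Q = 191856027/129138100 in ≈ 1.486 in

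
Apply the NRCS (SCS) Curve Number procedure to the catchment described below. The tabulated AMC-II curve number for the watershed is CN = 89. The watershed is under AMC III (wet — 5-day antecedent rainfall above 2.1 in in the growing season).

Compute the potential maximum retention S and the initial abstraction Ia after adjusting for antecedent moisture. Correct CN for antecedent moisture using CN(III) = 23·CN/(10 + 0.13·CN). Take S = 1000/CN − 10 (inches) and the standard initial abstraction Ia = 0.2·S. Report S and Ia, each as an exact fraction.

Adjust CN=89 to AMC III: 23·89/(10 + 0.13·89) → 2047 ÷ (2157/100) = 204700/2157 ≈ 94.900
Max retention: S = 1000/(204700/2157) − 10 = 1100/2047 in (≈ 0.537 in)
Ia = 0.2S: 0.2·0.537 = 0.107 in (exactly 220/2047)

S = 1100/2047 in ≈ 0.537 in; Ia = 220/2047 in ≈ 0.107 in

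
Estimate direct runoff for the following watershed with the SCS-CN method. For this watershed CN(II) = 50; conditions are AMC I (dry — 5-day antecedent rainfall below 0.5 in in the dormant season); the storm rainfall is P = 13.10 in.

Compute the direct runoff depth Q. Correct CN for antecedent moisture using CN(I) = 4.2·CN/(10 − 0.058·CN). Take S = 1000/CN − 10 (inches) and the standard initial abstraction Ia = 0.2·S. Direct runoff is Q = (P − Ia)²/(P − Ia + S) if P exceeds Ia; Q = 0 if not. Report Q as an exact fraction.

Q = 3066001/1417710 in ≈ 2.163 in

CN(I) from CN(II)=50: (4.2·50)/(10 − 0.058·50) = 2100/71 ≈ 29.577
Max retention: S = 1000/(2100/71) − 10 = 500/21 in (≈ 23.810 in)
Initial abstraction Ia = S/5 = (500/21)/5 = 100/21 ≈ 4.762 in
P − Ia = 13.100 − 4.762 = 1751/210 ≈ 8.338 in (> 0, runoff occurs)
Q = (1751/210)²/((1751/210) + 500/21) = (3066001/44100)/(6751/210) = 3066001/1417710 in ≈ 2.163 in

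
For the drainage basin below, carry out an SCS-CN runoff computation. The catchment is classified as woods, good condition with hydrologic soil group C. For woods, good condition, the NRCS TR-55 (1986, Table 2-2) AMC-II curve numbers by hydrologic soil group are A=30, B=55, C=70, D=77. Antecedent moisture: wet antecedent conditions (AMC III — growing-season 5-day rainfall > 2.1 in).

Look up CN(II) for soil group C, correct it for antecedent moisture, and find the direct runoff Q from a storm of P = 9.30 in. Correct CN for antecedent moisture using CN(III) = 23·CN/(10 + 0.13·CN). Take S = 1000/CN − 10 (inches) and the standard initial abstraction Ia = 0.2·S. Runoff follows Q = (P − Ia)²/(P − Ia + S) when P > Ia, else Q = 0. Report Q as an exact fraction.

NRCS table: woods, good condition, soil group C → CN(II) = 70
CN(III) from CN(II)=70: (23·70)/(10 + 0.13·70) = 16100/191 ≈ 84.293
Max retention: S = 1000/(16100/191) − 10 = 300/161 in (≈ 1.863 in)
Ia = 0.2·(300/161) = 60/161 in ≈ 0.373 in
Excess rainfall: 9.300 − 0.373 = 8.927 in; P > Ia so Q > 0
Q = (14373/1610)²/((14373/1610) + 300/161) = (206583129/2592100)/(17373/1610) = 68861043/9323510 in ≈ 7.386 in

Q = 68861043/9323510 in ≈ 7.386 in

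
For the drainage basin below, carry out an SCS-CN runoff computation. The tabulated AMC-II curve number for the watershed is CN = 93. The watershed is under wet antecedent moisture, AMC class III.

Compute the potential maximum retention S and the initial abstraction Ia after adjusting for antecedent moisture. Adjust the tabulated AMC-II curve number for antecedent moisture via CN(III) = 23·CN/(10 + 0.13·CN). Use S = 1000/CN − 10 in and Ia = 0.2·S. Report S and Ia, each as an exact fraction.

S = 700/2139 in ≈ 0.327 in; Ia = 140/2139 in ≈ 0.065 in

Adjust CN=93 to AMC III: 23·93/(10 + 0.13·93) → 2139 ÷ (2209/100) = 213900/2209 ≈ 96.831
S = 1000/(213900/2209) − 10 = 700/2139 in ≈ 0.327 in
Ia = 0.2S: 0.2·0.327 = 0.065 in (exactly 140/2139)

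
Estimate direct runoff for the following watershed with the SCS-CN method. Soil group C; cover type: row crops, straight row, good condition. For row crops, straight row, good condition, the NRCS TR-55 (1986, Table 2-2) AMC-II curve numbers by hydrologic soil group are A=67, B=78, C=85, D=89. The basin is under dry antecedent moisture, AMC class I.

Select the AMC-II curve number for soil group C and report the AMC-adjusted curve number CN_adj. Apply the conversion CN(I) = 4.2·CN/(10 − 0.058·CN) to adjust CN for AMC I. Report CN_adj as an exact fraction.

CN_adj = 11900/169 ≈ 70.414

NRCS table: row crops, straight row, good condition, soil group C → CN(II) = 85
Adjust CN=85 to AMC I: 4.2·85/(10 − 0.058·85) → 357 ÷ (507/100) = 11900/169 ≈ 70.414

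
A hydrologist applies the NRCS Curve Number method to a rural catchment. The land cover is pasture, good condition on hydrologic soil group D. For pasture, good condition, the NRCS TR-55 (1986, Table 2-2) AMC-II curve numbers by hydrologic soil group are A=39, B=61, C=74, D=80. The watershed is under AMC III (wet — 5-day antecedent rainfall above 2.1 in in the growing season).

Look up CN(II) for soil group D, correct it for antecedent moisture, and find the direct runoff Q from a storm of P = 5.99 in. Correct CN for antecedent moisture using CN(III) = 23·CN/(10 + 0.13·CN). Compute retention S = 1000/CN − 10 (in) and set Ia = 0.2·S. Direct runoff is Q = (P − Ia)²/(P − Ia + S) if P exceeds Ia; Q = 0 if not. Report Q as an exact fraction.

Q = 176278729/36287100 in ≈ 4.858 in

NRCS table: pasture, good condition, soil group D → CN(II) = 80
Adjust CN=80 to AMC III: 23·80/(10 + 0.13·80) → 1840 ÷ (102/5) = 4600/51 ≈ 90.196
Retention S: 1000/CN − 10 with CN=90.196 → S = 25/23 ≈ 1.087 in
Ia = 0.2·(25/23) = 5/23 in ≈ 0.217 in
Excess rainfall: 5.990 − 0.217 = 5.773 in; P > Ia so Q > 0
Q = (13277/2300)²/((13277/2300) + 25/23) = (176278729/5290000)/(15777/2300) = 176278729/36287100 in ≈ 4.858 in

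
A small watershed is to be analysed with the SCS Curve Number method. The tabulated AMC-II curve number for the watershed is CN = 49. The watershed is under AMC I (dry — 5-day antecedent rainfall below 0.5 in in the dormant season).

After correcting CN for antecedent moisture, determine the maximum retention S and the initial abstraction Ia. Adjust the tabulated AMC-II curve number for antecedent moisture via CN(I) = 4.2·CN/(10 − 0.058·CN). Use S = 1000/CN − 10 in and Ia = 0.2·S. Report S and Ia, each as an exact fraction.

S = 8500/343 in ≈ 24.781 in; Ia = 1700/343 in ≈ 4.956 in

Adjust CN=49 to AMC I: 4.2·49/(10 − 0.058·49) → (1029/5) ÷ (3579/500) = 34300/1193 ≈ 28.751
Retention S: 1000/CN − 10 with CN=28.751 → S = 8500/343 ≈ 24.781 in
Ia = 0.2·(8500/343) = 1700/343 in ≈ 4.956 in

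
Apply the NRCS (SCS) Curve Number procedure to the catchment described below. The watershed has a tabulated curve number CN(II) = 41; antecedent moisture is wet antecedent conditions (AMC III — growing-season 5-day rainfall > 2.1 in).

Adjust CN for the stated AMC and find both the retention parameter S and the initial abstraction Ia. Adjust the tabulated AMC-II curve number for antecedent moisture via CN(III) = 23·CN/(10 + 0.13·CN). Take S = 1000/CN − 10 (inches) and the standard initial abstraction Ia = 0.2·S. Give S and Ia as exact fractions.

Adjust CN=41 to AMC III: 23·41/(10 + 0.13·41) → 943 ÷ (1533/100) = 94300/1533 ≈ 61.513
Max retention: S = 1000/(94300/1533) − 10 = 5900/943 in (≈ 6.257 in)
Initial abstraction Ia = S/5 = (5900/943)/5 = 1180/943 ≈ 1.251 in

S = 5900/943 in ≈ 6.257 in; Ia = 1180/943 in ≈ 1.251 in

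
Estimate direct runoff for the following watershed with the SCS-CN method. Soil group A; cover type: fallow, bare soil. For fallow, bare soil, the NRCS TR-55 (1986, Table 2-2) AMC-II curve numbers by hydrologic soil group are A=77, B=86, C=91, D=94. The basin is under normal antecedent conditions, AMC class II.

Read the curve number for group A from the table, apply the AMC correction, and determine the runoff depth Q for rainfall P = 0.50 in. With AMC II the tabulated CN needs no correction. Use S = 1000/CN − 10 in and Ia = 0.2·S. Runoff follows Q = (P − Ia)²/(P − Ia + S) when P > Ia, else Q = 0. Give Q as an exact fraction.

Q = 0 in ≈ 0.000 in

NRCS table: fallow, bare soil, soil group A → CN(II) = 77
AMC II — tabulated CN = 77 applies directly.
Max retention: S = 1000/77 − 10 = 230/77 in (≈ 2.987 in)
Ia = 0.2S: 0.2·2.987 = 0.597 in (exactly 46/77)
P = 0.500 ≤ Ia = 0.597 in: entire storm abstracted, Q = 0.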